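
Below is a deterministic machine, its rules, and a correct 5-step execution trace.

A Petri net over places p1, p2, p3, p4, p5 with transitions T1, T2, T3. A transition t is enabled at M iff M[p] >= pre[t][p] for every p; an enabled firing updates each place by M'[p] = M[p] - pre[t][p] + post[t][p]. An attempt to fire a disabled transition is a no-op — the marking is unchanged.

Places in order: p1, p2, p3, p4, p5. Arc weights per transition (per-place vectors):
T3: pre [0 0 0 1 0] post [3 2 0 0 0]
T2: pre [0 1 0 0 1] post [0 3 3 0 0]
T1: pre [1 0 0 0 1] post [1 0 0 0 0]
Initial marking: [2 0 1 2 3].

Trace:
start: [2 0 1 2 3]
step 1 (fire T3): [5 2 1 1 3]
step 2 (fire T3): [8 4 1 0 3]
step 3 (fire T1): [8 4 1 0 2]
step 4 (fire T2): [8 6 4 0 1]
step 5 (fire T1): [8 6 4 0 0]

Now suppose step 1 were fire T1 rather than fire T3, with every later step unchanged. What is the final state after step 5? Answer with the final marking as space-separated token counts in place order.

(re-executing from step 1 with the substitution; state before step 1: [2 0 1 2 3])
step 1 (fire T1): [2 0 1 2 2]
step 2 (fire T3): [5 2 1 1 2]
step 3 (fire T1): [5 2 1 1 1]
step 4 (fire T2): [5 4 4 1 0]
step 5 (fire T1): [5 4 4 1 0]

5 4 4 1 0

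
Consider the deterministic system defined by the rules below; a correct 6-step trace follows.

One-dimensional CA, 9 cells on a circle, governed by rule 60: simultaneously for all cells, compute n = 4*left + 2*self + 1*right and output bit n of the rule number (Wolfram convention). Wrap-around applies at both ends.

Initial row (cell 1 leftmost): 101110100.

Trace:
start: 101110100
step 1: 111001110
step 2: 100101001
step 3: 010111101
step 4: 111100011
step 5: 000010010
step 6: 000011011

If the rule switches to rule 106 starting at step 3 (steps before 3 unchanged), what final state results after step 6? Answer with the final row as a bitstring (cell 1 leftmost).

(re-executing steps 3..6 under rule 106; state before step 3: 100101001)
step 3: 101010011
step 4: 110100110
step 5: 111001111
step 6: 001011000

001011000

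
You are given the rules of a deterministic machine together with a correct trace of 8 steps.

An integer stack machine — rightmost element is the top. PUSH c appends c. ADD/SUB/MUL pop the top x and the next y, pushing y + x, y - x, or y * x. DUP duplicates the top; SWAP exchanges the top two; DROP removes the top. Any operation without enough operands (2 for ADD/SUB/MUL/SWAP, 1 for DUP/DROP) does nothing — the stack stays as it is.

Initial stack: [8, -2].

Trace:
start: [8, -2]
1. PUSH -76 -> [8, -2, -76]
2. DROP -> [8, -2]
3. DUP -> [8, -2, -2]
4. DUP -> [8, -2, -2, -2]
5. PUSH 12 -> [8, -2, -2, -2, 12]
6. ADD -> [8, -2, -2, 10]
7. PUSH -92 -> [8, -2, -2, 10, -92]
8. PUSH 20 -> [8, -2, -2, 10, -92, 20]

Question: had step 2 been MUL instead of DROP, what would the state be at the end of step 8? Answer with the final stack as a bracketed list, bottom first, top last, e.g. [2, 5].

(re-executing from step 2 with the substitution; state before step 2: [8, -2, -76])
2. MUL -> [8, 152]
3. DUP -> [8, 152, 152]
4. DUP -> [8, 152, 152, 152]
5. PUSH 12 -> [8, 152, 152, 152, 12]
6. ADD -> [8, 152, 152, 164]
7. PUSH -92 -> [8, 152, 152, 164, -92]
8. PUSH 20 -> [8, 152, 152, 164, -92, 20]

[8, 152, 152, 164, -92, 20]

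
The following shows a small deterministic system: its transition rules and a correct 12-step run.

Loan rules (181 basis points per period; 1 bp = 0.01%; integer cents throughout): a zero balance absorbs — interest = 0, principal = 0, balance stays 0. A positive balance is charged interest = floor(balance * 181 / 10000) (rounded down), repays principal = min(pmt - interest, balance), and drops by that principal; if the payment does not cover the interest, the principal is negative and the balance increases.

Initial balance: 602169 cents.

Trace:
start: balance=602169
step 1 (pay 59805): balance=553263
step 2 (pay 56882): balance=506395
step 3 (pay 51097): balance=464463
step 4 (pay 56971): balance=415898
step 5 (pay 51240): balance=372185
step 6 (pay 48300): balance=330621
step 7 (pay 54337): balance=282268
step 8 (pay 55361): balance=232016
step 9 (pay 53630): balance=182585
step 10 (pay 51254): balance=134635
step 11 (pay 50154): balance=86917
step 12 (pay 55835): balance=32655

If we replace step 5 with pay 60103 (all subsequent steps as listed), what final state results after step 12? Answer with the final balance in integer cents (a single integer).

(re-executing from step 5 with the substitution; state before step 5: balance=415898)
step 5 (pay 60103): balance=363322
step 6 (pay 48300): balance=321598
step 7 (pay 54337): balance=273081
step 8 (pay 55361): balance=222662
step 9 (pay 53630): balance=173062
step 10 (pay 51254): balance=124940
step 11 (pay 50154): balance=77047
step 12 (pay 55835): balance=22606

22606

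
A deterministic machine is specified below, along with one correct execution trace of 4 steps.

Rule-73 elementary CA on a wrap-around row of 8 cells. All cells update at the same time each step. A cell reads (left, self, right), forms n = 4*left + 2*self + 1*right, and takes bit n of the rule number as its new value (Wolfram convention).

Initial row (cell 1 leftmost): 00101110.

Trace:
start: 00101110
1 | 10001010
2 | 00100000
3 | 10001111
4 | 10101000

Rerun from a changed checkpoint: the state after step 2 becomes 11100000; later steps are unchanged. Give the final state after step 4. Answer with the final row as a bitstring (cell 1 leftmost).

00001010

state after step 2 := 11100000
3 | 10101110
4 | 00001010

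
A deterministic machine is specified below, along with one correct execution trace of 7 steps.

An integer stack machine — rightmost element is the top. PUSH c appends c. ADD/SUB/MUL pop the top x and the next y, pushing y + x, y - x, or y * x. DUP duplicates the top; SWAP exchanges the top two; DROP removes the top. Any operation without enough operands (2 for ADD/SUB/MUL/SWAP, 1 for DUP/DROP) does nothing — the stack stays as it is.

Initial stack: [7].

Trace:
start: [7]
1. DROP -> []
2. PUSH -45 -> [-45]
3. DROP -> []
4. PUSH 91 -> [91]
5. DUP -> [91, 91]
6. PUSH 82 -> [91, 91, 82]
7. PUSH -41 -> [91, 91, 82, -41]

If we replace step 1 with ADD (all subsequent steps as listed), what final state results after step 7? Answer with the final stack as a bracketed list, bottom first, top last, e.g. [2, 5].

[7, 91, 91, 82, -41]

(re-executing from step 1 with the substitution; state before step 1: [7])
1. ADD -> [7]
2. PUSH -45 -> [7, -45]
3. DROP -> [7]
4. PUSH 91 -> [7, 91]
5. DUP -> [7, 91, 91]
6. PUSH 82 -> [7, 91, 91, 82]
7. PUSH -41 -> [7, 91, 91, 82, -41]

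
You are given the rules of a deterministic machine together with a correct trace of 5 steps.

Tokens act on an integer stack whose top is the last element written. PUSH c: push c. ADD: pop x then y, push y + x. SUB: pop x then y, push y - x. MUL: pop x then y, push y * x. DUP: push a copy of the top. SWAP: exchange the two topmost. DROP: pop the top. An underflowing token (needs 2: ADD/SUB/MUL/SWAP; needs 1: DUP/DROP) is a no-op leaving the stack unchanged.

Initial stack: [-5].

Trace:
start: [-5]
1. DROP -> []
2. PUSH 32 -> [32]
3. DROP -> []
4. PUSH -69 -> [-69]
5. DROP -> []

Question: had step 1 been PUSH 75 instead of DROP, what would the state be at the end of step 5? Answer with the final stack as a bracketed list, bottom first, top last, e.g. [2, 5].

[-5, 75]

(re-executing from step 1 with the substitution; state before step 1: [-5])
1. PUSH 75 -> [-5, 75]
2. PUSH 32 -> [-5, 75, 32]
3. DROP -> [-5, 75]
4. PUSH -69 -> [-5, 75, -69]
5. DROP -> [-5, 75]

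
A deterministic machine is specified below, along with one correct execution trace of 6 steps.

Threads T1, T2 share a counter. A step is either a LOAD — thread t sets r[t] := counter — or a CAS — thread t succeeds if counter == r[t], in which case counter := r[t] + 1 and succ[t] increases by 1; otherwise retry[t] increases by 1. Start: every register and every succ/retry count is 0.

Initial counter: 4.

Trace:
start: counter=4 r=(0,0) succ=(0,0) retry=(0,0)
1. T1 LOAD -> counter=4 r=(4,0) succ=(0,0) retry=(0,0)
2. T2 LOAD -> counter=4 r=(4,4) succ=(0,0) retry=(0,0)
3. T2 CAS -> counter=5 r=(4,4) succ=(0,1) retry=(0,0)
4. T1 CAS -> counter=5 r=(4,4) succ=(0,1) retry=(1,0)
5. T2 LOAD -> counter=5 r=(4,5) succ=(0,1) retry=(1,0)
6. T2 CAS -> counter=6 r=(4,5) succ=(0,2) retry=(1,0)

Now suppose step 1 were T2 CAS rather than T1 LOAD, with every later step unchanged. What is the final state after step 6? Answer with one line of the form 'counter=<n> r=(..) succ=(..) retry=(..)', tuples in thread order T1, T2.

counter=6 r=(0,5) succ=(0,2) retry=(1,1)

(re-executing from step 1 with the substitution; state before step 1: counter=4 r=(0,0) succ=(0,0) retry=(0,0))
1. T2 CAS -> counter=4 r=(0,0) succ=(0,0) retry=(0,1)
2. T2 LOAD -> counter=4 r=(0,4) succ=(0,0) retry=(0,1)
3. T2 CAS -> counter=5 r=(0,4) succ=(0,1) retry=(0,1)
4. T1 CAS -> counter=5 r=(0,4) succ=(0,1) retry=(1,1)
5. T2 LOAD -> counter=5 r=(0,5) succ=(0,1) retry=(1,1)
6. T2 CAS -> counter=6 r=(0,5) succ=(0,2) retry=(1,1)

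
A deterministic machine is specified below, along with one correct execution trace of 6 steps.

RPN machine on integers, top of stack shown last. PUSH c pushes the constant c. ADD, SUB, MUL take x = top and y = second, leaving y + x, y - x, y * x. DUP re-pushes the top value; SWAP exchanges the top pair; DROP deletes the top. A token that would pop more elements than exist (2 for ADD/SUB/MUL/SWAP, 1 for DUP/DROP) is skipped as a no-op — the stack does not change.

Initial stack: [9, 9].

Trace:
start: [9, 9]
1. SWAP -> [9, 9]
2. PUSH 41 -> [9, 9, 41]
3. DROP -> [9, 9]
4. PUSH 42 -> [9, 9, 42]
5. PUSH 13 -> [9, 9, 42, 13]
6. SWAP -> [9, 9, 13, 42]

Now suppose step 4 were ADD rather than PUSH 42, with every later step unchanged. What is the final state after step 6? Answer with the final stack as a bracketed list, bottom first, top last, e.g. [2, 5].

[13, 18]

(re-executing from step 4 with the substitution; state before step 4: [9, 9])
4. ADD -> [18]
5. PUSH 13 -> [18, 13]
6. SWAP -> [13, 18]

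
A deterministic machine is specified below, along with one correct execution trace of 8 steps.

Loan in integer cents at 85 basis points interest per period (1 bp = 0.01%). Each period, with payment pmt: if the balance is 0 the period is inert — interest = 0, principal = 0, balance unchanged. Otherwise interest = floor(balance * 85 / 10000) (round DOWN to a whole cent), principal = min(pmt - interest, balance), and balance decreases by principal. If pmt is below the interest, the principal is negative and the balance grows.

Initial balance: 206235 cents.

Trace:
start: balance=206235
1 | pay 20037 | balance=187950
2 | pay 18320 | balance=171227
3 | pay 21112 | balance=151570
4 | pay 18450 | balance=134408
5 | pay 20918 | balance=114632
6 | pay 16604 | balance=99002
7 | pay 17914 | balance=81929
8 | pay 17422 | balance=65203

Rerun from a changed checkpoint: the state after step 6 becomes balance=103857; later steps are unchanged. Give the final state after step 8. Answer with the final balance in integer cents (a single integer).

70141

state after step 6 := balance=103857
7 | pay 17914 | balance=86825
8 | pay 17422 | balance=70141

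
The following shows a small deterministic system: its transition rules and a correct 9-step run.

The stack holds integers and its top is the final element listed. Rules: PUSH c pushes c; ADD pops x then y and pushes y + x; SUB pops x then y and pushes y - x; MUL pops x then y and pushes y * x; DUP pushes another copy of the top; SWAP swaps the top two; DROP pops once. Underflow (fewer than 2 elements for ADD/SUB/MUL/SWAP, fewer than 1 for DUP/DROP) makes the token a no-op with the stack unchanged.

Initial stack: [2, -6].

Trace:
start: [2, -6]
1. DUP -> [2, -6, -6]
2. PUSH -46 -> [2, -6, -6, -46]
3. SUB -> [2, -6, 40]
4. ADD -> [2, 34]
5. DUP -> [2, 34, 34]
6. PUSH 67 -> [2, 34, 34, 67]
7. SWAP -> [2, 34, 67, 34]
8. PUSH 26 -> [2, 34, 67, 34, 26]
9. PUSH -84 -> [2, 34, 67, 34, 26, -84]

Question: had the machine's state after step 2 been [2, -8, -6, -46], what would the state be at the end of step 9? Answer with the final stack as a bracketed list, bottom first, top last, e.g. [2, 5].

state after step 2 := [2, -8, -6, -46]
3. SUB -> [2, -8, 40]
4. ADD -> [2, 32]
5. DUP -> [2, 32, 32]
6. PUSH 67 -> [2, 32, 32, 67]
7. SWAP -> [2, 32, 67, 32]
8. PUSH 26 -> [2, 32, 67, 32, 26]
9. PUSH -84 -> [2, 32, 67, 32, 26, -84]

[2, 32, 67, 32, 26, -84]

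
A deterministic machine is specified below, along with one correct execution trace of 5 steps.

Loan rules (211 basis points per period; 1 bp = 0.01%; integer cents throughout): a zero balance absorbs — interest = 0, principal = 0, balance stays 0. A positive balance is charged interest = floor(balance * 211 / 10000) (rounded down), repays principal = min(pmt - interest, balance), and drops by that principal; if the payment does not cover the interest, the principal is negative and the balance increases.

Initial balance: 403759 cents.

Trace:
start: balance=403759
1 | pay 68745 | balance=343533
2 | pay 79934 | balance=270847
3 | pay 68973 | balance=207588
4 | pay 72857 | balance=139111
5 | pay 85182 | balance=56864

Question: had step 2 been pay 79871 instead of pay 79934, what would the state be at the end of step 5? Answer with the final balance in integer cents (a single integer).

56931

(re-executing from step 2 with the substitution; state before step 2: balance=343533)
2 | pay 79871 | balance=270910
3 | pay 68973 | balance=207653
4 | pay 72857 | balance=139177
5 | pay 85182 | balance=56931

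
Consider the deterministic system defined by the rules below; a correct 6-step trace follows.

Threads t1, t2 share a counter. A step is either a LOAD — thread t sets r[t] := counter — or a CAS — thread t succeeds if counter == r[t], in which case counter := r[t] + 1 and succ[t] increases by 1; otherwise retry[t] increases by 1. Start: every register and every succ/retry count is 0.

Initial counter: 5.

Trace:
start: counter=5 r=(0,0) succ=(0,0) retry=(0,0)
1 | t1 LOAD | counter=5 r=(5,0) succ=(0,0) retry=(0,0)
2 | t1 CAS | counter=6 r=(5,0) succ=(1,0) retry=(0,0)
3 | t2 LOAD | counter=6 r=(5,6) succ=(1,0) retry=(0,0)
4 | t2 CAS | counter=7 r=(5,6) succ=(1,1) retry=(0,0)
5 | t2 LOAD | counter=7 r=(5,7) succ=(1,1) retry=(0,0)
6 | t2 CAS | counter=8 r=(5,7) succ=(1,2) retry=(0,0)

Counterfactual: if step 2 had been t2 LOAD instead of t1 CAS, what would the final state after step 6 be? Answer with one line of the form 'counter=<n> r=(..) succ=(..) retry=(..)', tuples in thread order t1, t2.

counter=7 r=(5,6) succ=(0,2) retry=(0,0)

(re-executing from step 2 with the substitution; state before step 2: counter=5 r=(5,0) succ=(0,0) retry=(0,0))
2 | t2 LOAD | counter=5 r=(5,5) succ=(0,0) retry=(0,0)
3 | t2 LOAD | counter=5 r=(5,5) succ=(0,0) retry=(0,0)
4 | t2 CAS | counter=6 r=(5,5) succ=(0,1) retry=(0,0)
5 | t2 LOAD | counter=6 r=(5,6) succ=(0,1) retry=(0,0)
6 | t2 CAS | counter=7 r=(5,6) succ=(0,2) retry=(0,0)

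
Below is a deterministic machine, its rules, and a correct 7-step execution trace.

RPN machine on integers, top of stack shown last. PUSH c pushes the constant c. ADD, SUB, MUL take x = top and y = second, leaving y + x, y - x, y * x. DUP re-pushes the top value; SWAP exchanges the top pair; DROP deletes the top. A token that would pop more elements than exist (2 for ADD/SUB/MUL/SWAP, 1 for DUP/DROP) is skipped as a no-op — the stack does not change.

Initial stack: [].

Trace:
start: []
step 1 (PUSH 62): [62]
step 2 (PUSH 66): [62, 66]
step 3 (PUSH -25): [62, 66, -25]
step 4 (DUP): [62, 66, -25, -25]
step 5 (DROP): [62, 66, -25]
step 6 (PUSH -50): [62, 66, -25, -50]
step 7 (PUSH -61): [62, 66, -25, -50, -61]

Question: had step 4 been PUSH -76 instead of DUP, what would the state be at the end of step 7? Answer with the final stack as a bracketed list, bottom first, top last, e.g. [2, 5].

[62, 66, -25, -50, -61]

(re-executing from step 4 with the substitution; state before step 4: [62, 66, -25])
step 4 (PUSH -76): [62, 66, -25, -76]
step 5 (DROP): [62, 66, -25]
step 6 (PUSH -50): [62, 66, -25, -50]
step 7 (PUSH -61): [62, 66, -25, -50, -61]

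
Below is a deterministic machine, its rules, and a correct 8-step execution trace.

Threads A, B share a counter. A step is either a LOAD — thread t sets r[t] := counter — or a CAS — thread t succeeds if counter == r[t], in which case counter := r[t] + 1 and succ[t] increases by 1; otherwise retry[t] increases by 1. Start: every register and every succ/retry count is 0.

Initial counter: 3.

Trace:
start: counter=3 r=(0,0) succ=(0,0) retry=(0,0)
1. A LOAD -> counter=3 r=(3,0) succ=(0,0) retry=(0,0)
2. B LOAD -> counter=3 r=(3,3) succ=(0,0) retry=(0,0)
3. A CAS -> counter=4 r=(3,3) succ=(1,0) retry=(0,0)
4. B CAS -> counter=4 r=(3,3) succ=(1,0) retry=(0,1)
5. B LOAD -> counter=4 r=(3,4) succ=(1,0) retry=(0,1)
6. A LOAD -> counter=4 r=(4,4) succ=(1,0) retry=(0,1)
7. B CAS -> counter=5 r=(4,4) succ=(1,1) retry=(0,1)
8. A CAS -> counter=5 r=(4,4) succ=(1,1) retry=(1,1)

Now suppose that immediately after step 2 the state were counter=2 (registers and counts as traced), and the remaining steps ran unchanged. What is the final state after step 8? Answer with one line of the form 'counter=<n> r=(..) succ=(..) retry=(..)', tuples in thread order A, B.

counter=3 r=(2,2) succ=(0,1) retry=(2,1)

state after step 2 := counter=2 r=(3,3) succ=(0,0) retry=(0,0)
3. A CAS -> counter=2 r=(3,3) succ=(0,0) retry=(1,0)
4. B CAS -> counter=2 r=(3,3) succ=(0,0) retry=(1,1)
5. B LOAD -> counter=2 r=(3,2) succ=(0,0) retry=(1,1)
6. A LOAD -> counter=2 r=(2,2) succ=(0,0) retry=(1,1)
7. B CAS -> counter=3 r=(2,2) succ=(0,1) retry=(1,1)
8. A CAS -> counter=3 r=(2,2) succ=(0,1) retry=(2,1)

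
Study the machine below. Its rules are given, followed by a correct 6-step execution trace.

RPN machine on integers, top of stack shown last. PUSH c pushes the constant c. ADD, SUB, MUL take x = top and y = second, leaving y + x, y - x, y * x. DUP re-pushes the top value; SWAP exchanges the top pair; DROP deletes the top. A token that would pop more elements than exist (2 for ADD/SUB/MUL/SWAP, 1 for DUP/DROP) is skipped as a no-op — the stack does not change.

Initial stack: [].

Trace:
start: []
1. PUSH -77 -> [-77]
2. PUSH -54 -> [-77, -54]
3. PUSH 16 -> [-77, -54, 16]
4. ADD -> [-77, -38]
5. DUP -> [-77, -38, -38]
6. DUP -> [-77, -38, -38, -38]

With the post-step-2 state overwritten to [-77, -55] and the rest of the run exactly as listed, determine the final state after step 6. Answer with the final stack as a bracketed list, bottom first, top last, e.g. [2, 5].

[-77, -39, -39, -39]

state after step 2 := [-77, -55]
3. PUSH 16 -> [-77, -55, 16]
4. ADD -> [-77, -39]
5. DUP -> [-77, -39, -39]
6. DUP -> [-77, -39, -39, -39]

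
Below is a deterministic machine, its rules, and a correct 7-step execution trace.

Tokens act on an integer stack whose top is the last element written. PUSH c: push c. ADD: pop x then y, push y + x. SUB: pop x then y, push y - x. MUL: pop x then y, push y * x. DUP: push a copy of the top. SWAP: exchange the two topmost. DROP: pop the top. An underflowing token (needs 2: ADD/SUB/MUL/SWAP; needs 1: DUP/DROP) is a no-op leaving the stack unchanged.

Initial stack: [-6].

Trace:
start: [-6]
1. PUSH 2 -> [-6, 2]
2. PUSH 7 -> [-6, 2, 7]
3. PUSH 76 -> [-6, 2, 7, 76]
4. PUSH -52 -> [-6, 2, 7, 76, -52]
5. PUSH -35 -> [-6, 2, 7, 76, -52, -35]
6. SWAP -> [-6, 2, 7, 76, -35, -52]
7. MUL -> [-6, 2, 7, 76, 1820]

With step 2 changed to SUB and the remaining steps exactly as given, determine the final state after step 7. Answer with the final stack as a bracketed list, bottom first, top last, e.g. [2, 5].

[-8, 76, 1820]

(re-executing from step 2 with the substitution; state before step 2: [-6, 2])
2. SUB -> [-8]
3. PUSH 76 -> [-8, 76]
4. PUSH -52 -> [-8, 76, -52]
5. PUSH -35 -> [-8, 76, -52, -35]
6. SWAP -> [-8, 76, -35, -52]
7. MUL -> [-8, 76, 1820]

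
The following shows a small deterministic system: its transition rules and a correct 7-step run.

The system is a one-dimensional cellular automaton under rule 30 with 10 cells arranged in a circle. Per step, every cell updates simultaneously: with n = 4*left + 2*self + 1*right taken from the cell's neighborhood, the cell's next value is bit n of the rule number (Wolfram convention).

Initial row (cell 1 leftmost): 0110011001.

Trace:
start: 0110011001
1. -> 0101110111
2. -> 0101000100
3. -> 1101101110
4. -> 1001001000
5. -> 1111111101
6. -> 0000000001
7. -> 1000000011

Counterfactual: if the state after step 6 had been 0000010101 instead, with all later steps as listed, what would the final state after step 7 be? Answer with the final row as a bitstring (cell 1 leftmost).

state after step 6 := 0000010101
7. -> 1000110101

1000110101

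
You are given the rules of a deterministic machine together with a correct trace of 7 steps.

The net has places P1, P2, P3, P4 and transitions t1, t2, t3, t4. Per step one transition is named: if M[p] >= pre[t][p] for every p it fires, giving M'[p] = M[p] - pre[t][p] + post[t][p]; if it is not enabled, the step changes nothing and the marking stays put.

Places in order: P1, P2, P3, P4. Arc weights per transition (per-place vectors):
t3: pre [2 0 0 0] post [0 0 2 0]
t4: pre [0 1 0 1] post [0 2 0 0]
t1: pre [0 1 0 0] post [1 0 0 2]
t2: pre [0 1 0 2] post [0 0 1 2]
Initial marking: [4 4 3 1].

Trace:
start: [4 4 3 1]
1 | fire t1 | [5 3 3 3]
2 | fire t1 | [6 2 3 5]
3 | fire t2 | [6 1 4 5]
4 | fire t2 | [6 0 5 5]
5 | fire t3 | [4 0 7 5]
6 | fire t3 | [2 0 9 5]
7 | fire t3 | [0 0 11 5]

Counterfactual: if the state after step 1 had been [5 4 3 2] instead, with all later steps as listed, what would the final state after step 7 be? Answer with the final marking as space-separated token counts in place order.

0 1 11 4

state after step 1 := [5 4 3 2]
2 | fire t1 | [6 3 3 4]
3 | fire t2 | [6 2 4 4]
4 | fire t2 | [6 1 5 4]
5 | fire t3 | [4 1 7 4]
6 | fire t3 | [2 1 9 4]
7 | fire t3 | [0 1 11 4]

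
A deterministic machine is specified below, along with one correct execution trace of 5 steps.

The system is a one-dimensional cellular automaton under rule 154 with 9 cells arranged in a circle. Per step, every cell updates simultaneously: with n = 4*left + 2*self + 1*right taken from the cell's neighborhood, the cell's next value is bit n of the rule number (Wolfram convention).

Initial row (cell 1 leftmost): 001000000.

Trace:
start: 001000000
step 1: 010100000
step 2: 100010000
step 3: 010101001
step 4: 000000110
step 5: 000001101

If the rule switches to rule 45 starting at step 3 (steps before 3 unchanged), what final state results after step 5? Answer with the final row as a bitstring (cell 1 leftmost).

(re-executing steps 3..5 under rule 45; state before step 3: 100010000)
step 3: 101010110
step 4: 111111101
step 5: 000000011

000000011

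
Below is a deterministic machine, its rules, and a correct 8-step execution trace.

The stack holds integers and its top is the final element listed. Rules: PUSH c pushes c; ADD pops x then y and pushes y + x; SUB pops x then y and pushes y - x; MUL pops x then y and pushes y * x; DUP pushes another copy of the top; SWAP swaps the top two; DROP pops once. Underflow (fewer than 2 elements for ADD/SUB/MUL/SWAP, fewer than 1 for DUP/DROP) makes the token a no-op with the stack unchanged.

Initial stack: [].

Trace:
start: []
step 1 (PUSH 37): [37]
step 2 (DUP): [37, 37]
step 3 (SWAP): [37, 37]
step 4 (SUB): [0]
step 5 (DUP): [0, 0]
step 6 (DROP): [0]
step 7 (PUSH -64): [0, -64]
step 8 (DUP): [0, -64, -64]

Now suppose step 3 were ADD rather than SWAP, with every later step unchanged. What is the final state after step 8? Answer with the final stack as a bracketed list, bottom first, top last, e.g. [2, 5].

[74, -64, -64]

(re-executing from step 3 with the substitution; state before step 3: [37, 37])
step 3 (ADD): [74]
step 4 (SUB): [74]
step 5 (DUP): [74, 74]
step 6 (DROP): [74]
step 7 (PUSH -64): [74, -64]
step 8 (DUP): [74, -64, -64]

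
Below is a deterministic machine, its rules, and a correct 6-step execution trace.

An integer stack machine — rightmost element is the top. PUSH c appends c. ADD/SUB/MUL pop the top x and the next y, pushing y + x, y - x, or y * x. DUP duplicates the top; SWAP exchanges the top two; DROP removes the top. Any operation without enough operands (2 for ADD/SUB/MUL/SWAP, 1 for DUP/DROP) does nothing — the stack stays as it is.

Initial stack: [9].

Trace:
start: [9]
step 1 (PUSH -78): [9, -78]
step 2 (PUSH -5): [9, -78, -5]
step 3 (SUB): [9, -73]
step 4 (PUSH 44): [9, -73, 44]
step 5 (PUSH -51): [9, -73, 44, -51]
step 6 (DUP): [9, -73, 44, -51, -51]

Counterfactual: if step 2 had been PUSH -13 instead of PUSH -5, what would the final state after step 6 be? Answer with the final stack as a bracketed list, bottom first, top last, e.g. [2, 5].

(re-executing from step 2 with the substitution; state before step 2: [9, -78])
step 2 (PUSH -13): [9, -78, -13]
step 3 (SUB): [9, -65]
step 4 (PUSH 44): [9, -65, 44]
step 5 (PUSH -51): [9, -65, 44, -51]
step 6 (DUP): [9, -65, 44, -51, -51]

[9, -65, 44, -51, -51]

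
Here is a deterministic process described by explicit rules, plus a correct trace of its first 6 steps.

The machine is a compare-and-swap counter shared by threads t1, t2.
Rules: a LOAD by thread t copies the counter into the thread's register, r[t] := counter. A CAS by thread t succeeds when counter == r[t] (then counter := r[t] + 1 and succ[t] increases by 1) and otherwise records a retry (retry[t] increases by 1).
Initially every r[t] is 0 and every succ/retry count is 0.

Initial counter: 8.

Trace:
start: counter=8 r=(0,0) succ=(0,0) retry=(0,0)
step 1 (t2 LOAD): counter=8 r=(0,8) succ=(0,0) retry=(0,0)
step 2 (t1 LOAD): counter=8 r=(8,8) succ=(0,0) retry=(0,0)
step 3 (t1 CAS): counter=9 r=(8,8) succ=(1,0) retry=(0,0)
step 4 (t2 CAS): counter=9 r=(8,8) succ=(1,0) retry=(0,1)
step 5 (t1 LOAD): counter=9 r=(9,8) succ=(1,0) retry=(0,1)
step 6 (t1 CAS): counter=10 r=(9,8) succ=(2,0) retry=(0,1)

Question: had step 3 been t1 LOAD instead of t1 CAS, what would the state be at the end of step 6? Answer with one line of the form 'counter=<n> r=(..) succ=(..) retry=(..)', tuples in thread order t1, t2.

(re-executing from step 3 with the substitution; state before step 3: counter=8 r=(8,8) succ=(0,0) retry=(0,0))
step 3 (t1 LOAD): counter=8 r=(8,8) succ=(0,0) retry=(0,0)
step 4 (t2 CAS): counter=9 r=(8,8) succ=(0,1) retry=(0,0)
step 5 (t1 LOAD): counter=9 r=(9,8) succ=(0,1) retry=(0,0)
step 6 (t1 CAS): counter=10 r=(9,8) succ=(1,1) retry=(0,0)

counter=10 r=(9,8) succ=(1,1) retry=(0,0)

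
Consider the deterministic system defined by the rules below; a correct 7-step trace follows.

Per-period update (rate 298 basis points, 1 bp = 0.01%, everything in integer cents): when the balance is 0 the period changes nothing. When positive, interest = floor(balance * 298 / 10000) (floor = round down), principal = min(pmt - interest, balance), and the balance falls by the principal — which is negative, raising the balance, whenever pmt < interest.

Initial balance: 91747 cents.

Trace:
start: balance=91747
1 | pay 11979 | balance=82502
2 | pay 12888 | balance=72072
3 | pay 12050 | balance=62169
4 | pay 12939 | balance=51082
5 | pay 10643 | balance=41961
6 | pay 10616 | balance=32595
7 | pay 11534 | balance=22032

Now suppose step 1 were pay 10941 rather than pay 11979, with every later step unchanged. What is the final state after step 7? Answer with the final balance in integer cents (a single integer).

(re-executing from step 1 with the substitution; state before step 1: balance=91747)
1 | pay 10941 | balance=83540
2 | pay 12888 | balance=73141
3 | pay 12050 | balance=63270
4 | pay 12939 | balance=52216
5 | pay 10643 | balance=43129
6 | pay 10616 | balance=33798
7 | pay 11534 | balance=23271

23271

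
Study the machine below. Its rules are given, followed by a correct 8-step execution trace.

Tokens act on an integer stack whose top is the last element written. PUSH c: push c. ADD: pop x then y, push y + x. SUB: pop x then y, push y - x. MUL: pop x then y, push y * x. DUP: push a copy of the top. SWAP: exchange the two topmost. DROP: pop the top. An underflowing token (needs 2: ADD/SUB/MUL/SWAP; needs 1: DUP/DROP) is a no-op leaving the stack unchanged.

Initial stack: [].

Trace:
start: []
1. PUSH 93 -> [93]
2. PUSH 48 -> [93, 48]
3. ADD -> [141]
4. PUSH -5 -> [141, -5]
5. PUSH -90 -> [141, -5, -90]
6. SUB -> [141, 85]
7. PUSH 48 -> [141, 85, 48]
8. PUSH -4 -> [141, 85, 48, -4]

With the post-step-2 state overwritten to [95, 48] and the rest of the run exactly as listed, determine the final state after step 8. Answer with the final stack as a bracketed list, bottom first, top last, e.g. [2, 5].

[143, 85, 48, -4]

state after step 2 := [95, 48]
3. ADD -> [143]
4. PUSH -5 -> [143, -5]
5. PUSH -90 -> [143, -5, -90]
6. SUB -> [143, 85]
7. PUSH 48 -> [143, 85, 48]
8. PUSH -4 -> [143, 85, 48, -4]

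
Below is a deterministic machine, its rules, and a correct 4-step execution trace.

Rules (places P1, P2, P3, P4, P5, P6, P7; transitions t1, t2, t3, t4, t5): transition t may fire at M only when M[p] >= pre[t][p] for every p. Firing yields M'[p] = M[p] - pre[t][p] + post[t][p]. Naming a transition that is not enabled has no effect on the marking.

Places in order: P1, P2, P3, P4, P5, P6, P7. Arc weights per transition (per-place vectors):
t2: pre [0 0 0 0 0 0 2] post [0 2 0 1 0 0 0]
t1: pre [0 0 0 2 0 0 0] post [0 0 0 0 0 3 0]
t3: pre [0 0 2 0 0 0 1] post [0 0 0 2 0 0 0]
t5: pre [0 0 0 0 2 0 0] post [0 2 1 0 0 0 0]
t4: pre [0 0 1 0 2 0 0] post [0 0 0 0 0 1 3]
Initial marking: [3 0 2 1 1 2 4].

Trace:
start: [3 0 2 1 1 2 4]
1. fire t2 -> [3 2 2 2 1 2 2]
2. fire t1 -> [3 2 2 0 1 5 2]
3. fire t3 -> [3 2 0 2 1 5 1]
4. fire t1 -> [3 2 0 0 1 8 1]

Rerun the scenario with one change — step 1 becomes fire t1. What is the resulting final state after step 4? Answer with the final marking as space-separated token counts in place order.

(re-executing from step 1 with the substitution; state before step 1: [3 0 2 1 1 2 4])
1. fire t1 -> [3 0 2 1 1 2 4]
2. fire t1 -> [3 0 2 1 1 2 4]
3. fire t3 -> [3 0 0 3 1 2 3]
4. fire t1 -> [3 0 0 1 1 5 3]

3 0 0 1 1 5 3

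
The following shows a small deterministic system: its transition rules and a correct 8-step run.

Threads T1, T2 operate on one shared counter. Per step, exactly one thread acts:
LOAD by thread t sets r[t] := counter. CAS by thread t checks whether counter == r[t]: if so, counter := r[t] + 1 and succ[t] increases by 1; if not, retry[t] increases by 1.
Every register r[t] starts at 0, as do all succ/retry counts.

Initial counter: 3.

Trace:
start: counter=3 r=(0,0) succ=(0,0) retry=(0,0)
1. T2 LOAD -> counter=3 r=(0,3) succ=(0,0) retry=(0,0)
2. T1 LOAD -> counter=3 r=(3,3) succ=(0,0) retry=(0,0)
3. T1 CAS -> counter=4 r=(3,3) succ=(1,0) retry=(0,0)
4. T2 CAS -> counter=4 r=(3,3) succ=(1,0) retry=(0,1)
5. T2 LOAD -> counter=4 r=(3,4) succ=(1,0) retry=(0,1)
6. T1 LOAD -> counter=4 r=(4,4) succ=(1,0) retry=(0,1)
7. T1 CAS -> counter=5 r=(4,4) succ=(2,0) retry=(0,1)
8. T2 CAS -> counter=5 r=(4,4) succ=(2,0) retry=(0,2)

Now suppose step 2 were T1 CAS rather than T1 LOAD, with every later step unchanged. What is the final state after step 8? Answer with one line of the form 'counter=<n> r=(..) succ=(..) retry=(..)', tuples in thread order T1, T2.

counter=5 r=(4,4) succ=(1,1) retry=(2,1)

(re-executing from step 2 with the substitution; state before step 2: counter=3 r=(0,3) succ=(0,0) retry=(0,0))
2. T1 CAS -> counter=3 r=(0,3) succ=(0,0) retry=(1,0)
3. T1 CAS -> counter=3 r=(0,3) succ=(0,0) retry=(2,0)
4. T2 CAS -> counter=4 r=(0,3) succ=(0,1) retry=(2,0)
5. T2 LOAD -> counter=4 r=(0,4) succ=(0,1) retry=(2,0)
6. T1 LOAD -> counter=4 r=(4,4) succ=(0,1) retry=(2,0)
7. T1 CAS -> counter=5 r=(4,4) succ=(1,1) retry=(2,0)
8. T2 CAS -> counter=5 r=(4,4) succ=(1,1) retry=(2,1)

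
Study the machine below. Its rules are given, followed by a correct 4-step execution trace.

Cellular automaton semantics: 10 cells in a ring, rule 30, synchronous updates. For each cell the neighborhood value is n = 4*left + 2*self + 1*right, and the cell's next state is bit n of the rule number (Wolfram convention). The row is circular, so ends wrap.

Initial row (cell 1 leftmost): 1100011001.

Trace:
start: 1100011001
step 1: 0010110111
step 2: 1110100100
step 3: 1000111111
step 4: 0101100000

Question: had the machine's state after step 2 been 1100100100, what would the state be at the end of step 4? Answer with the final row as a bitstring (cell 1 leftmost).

0010000000

state after step 2 := 1100100100
step 3: 1011111111
step 4: 0010000000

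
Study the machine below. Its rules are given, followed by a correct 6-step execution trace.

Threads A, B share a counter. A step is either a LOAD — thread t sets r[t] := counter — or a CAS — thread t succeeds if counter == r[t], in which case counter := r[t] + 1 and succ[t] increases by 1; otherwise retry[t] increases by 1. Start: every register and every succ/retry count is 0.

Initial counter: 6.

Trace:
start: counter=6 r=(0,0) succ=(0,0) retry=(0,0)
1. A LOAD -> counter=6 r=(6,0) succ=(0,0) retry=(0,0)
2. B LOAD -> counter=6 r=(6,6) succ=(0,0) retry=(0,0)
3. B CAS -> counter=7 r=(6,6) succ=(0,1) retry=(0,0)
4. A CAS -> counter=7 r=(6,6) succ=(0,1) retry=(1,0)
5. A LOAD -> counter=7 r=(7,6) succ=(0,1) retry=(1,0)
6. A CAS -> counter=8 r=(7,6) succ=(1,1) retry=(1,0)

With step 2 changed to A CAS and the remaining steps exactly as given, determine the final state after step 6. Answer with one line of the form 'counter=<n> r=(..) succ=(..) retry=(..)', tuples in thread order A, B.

counter=8 r=(7,0) succ=(2,0) retry=(1,1)

(re-executing from step 2 with the substitution; state before step 2: counter=6 r=(6,0) succ=(0,0) retry=(0,0))
2. A CAS -> counter=7 r=(6,0) succ=(1,0) retry=(0,0)
3. B CAS -> counter=7 r=(6,0) succ=(1,0) retry=(0,1)
4. A CAS -> counter=7 r=(6,0) succ=(1,0) retry=(1,1)
5. A LOAD -> counter=7 r=(7,0) succ=(1,0) retry=(1,1)
6. A CAS -> counter=8 r=(7,0) succ=(2,0) retry=(1,1)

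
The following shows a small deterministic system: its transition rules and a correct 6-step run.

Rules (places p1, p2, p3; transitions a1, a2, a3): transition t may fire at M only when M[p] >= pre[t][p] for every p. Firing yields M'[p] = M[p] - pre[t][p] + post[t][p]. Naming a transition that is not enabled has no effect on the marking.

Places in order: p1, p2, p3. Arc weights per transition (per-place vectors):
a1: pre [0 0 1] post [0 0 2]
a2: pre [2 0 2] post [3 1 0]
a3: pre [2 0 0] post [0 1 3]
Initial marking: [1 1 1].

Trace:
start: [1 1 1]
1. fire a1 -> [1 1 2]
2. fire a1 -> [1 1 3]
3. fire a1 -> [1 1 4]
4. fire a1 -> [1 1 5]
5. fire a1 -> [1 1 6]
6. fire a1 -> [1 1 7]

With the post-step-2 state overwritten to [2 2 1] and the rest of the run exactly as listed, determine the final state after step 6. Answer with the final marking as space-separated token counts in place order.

2 2 5

state after step 2 := [2 2 1]
3. fire a1 -> [2 2 2]
4. fire a1 -> [2 2 3]
5. fire a1 -> [2 2 4]
6. fire a1 -> [2 2 5]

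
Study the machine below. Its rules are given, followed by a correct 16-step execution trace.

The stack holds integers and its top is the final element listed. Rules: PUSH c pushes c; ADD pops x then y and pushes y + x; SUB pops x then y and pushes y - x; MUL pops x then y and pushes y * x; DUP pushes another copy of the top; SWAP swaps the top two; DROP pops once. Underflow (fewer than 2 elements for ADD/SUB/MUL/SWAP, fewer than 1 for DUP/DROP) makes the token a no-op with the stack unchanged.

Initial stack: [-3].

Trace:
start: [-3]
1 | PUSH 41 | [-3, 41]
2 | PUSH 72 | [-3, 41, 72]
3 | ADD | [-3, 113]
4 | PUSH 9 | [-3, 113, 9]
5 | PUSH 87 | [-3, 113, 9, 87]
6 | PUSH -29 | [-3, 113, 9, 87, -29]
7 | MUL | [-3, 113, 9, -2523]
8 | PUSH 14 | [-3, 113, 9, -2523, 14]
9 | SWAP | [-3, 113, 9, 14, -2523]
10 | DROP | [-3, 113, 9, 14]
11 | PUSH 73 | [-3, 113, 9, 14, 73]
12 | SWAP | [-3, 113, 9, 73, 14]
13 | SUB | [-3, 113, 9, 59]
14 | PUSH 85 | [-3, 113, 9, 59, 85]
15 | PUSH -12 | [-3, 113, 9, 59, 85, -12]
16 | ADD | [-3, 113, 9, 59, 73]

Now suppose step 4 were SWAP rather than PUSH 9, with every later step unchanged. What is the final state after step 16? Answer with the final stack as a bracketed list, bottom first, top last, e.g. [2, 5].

[113, -3, 59, 73]

(re-executing from step 4 with the substitution; state before step 4: [-3, 113])
4 | SWAP | [113, -3]
5 | PUSH 87 | [113, -3, 87]
6 | PUSH -29 | [113, -3, 87, -29]
7 | MUL | [113, -3, -2523]
8 | PUSH 14 | [113, -3, -2523, 14]
9 | SWAP | [113, -3, 14, -2523]
10 | DROP | [113, -3, 14]
11 | PUSH 73 | [113, -3, 14, 73]
12 | SWAP | [113, -3, 73, 14]
13 | SUB | [113, -3, 59]
14 | PUSH 85 | [113, -3, 59, 85]
15 | PUSH -12 | [113, -3, 59, 85, -12]
16 | ADD | [113, -3, 59, 73]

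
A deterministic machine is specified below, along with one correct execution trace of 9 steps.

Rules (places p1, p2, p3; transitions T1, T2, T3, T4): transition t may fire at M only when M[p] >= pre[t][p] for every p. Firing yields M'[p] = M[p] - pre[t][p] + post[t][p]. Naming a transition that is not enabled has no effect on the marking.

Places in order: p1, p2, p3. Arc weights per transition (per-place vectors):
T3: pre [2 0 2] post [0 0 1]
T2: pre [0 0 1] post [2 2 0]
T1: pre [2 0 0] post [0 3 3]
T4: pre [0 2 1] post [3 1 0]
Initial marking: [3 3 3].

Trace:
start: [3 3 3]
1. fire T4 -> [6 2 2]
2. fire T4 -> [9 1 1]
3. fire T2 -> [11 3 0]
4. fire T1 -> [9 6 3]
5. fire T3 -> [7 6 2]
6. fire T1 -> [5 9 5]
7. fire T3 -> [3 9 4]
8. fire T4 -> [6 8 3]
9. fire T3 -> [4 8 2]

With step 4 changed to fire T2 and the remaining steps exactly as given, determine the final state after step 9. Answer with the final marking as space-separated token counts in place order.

10 5 1

(re-executing from step 4 with the substitution; state before step 4: [11 3 0])
4. fire T2 -> [11 3 0]
5. fire T3 -> [11 3 0]
6. fire T1 -> [9 6 3]
7. fire T3 -> [7 6 2]
8. fire T4 -> [10 5 1]
9. fire T3 -> [10 5 1]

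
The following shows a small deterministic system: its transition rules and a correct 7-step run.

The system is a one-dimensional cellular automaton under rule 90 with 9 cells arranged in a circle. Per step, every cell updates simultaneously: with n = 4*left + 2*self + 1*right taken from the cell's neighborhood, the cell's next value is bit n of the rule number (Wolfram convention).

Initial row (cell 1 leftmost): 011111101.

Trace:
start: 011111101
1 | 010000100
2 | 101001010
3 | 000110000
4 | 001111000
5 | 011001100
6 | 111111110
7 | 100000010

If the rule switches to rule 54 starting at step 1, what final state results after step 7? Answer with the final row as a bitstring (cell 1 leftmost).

(re-executing steps 1..7 under rule 54; state before step 1: 011111101)
1 | 100000011
2 | 010000100
3 | 111001110
4 | 000110001
5 | 101001011
6 | 011111100
7 | 100000010

100000010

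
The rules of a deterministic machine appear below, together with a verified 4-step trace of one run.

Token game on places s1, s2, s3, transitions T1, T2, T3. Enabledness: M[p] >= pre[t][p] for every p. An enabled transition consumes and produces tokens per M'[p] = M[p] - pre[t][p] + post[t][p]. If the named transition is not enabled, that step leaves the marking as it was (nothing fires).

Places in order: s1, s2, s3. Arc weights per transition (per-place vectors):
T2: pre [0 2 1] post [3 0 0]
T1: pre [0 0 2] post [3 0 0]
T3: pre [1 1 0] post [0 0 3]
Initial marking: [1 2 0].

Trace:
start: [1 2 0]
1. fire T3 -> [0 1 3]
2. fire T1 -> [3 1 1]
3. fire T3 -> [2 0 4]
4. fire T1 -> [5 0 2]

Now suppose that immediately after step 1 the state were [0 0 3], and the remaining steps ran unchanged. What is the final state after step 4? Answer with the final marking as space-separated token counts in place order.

3 0 1

state after step 1 := [0 0 3]
2. fire T1 -> [3 0 1]
3. fire T3 -> [3 0 1]
4. fire T1 -> [3 0 1]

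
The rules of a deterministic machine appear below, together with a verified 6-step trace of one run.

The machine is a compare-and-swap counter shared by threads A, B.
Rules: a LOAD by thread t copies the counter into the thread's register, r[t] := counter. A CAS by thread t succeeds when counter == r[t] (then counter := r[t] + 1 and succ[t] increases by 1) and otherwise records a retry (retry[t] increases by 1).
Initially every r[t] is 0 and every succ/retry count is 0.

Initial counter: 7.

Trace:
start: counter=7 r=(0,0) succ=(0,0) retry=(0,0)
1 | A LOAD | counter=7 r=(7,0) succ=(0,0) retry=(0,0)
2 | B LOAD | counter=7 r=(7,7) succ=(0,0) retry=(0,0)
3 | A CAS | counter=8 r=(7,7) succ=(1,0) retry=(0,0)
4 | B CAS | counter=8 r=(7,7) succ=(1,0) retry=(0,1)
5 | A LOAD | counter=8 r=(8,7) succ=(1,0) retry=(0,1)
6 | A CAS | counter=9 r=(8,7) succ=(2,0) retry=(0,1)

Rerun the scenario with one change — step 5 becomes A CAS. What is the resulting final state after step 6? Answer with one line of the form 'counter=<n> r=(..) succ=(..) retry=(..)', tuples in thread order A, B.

counter=8 r=(7,7) succ=(1,0) retry=(2,1)

(re-executing from step 5 with the substitution; state before step 5: counter=8 r=(7,7) succ=(1,0) retry=(0,1))
5 | A CAS | counter=8 r=(7,7) succ=(1,0) retry=(1,1)
6 | A CAS | counter=8 r=(7,7) succ=(1,0) retry=(2,1)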